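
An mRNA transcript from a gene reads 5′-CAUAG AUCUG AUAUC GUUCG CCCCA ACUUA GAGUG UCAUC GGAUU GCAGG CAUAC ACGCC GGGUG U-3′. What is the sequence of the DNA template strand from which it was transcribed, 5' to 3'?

5'-ACACCCGGCGTGTATGCCTGCAATCCGATGACACTCTAAGTTGGGGCGAACGATATCAGATCTATG-3'

Replace U with T to get the coding DNA strand: CATAGATCTGATATCGTTCGCCCCAACTTAGAGTGTCATCGGATTGCAGGCATACACGCCGGGTGT. The template strand is its reverse complement (complement GTATCTAGACTATAGCAAGCGGGGTTGAATCTCACAGTAGCCTAACGTCCGTATGTGCGGCCCACA, then reverse).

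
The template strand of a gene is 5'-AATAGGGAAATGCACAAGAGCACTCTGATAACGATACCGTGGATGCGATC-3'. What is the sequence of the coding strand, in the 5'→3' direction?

5'-GATCGCATCCACGGTATCGTTATCAGAGTGCTCTTGTGCATTTCCCTATT-3'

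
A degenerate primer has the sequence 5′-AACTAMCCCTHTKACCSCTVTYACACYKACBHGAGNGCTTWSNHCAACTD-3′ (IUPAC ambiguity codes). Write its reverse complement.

Standard pairs A↔T, G↔C; ambiguity codes pair Y↔R, M↔K, W↔W, S↔S, B↔V, D↔H, N↔N. Complement (TTGATKGGGADAMTGGSGABARTGTGRMTGVDCTCNCGAAWSNDGTTGAH), then reverse for 5'→3'.

5′-HAGTTGDNSWAAGCNCTCDVGTMRGTGTRABAGSGGTMADAGGGKTAGTT-3′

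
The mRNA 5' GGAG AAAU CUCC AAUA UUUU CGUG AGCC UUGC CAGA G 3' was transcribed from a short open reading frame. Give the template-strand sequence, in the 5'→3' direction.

Replace U with T to get the coding DNA strand: GGAGAAATCTCCAATATTTTCGTGAGCCTTGCCAGAG. The template strand is its reverse complement (complement CCTCTTTAGAGGTTATAAAAGCACTCGGAACGGTCTC, then reverse).

5'-CTCTGGCAAGGCTCACGAAAATATTGGAGATTTCTCC-3'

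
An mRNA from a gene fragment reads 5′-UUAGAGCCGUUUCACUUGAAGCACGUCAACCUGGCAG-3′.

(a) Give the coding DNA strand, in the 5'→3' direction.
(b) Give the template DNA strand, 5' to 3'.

(a) The coding strand matches the mRNA with U→T.
(b) The template strand is the reverse complement of the coding strand.

(a) 5′-TTAGAGCCGTTTCACTTGAAGCACGTCAACCTGGCAG-3′
(b) 5'-CTGCCAGGTTGACGTGCTTCAAGTGAAACGGCTCTAA-3'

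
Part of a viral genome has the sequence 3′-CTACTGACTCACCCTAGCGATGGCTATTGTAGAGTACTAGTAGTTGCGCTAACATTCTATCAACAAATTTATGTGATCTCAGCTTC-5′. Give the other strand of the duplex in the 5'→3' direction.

The strand is given 3'→5', so its complement runs 5'→3' in the same left-to-right order: pair each base A↔T, G↔C.

5'-GATGACTGAGTGGGATCGCTACCGATAACATCTCATGATCATCAACGCGATTGTAAGATAGTTGTTTAAATACACTAGAGTCGAAG-3'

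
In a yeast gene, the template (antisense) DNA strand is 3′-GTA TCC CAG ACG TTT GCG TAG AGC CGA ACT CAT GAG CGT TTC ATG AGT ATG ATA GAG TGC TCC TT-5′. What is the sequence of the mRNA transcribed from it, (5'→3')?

5'-CAUAGGGUCUGCAAACGCAUCUCGGCUUGAGUACUCGCAAAGUACUCAUACUAUCUCACGAGGAA-3'

Reading the template 3'→5' as shown, RNA polymerase pairs each base (A→U, T→A, G↔C) to build mRNA 5'→3' directly.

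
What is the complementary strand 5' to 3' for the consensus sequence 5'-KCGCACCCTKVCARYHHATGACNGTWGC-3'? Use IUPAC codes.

Standard pairs A↔T, G↔C; ambiguity codes pair R↔Y, K↔M, W↔W, H↔D, V↔B, N↔N. Complement (MGCGTGGGAMBGTYRDDTACTGNCAWCG), then reverse for 5'→3'.

5'-GCWACNGTCATDDRYTGBMAGGGTGCGM-3'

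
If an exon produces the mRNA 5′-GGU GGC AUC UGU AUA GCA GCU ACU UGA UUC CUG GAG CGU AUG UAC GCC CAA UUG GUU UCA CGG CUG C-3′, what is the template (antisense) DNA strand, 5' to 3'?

Replace U with T to get the coding DNA strand: GGTGGCATCTGTATAGCAGCTACTTGATTCCTGGAGCGTATGTACGCCCAATTGGTTTCACGGCTGC. The template strand is its reverse complement (complement CCACCGTAGACATATCGTCGATGAACTAAGGACCTCGCATACATGCGGGTTAACCAAAGTGCCGACG, then reverse).

5'-GCAGCCGTGAAACCAATTGGGCGTACATACGCTCCAGGAATCAAGTAGCTGCTATACAGATGCCACC-3'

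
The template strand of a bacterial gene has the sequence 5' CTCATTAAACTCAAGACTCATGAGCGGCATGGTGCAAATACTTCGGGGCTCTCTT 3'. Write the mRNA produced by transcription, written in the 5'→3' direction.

5'-AAGAGAGCCCCGAAGUAUUUGCACCAUGCCGCUCAUGAGUCUUGAGUUUAAUGAG-3'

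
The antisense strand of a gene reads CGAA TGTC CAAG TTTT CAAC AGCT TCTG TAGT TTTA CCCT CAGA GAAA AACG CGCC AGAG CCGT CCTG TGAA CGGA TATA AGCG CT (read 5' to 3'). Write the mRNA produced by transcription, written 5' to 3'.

5'-AGCGCUUAUAUCCGUUCACAGGACGGCUCUGGCGCGUUUUUCUCUGAGGGUAAAACUACAGAAGCUGUUGAAAACUUGGACAUUCG-3'

The mRNA has the sequence of the coding strand (reverse complement of the template) with T→U. Reverse complement of CGAATGTCCAAGTTTTCAACAGCTTCTGTAGTTTTACCCTCAGAGAAAAACGCGCCAGAGCCGTCCTGTGAACGGATATAAGCGCT is AGCGCTTATATCCGTTCACAGGACGGCTCTGGCGCGTTTTTCTCTGAGGGTAAAACTACAGAAGCTGTTGAAAACTTGGACATTCG; then T→U.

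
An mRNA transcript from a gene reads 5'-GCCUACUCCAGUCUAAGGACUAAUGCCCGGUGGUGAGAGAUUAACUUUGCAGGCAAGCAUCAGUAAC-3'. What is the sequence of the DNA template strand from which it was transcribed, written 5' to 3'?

5'-GTTACTGATGCTTGCCTGCAAAGTTAATCTCTCACCACCGGGCATTAGTCCTTAGACTGGAGTAGGC-3'

Replace U with T to get the coding DNA strand: GCCTACTCCAGTCTAAGGACTAATGCCCGGTGGTGAGAGATTAACTTTGCAGGCAAGCATCAGTAAC. The template strand is its reverse complement (complement CGGATGAGGTCAGATTCCTGATTACGGGCCACCACTCTCTAATTGAAACGTCCGTTCGTAGTCATTG, then reverse).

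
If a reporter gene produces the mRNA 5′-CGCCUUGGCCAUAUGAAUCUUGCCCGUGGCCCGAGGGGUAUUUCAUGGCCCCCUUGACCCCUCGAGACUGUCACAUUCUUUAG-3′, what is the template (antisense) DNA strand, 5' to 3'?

Replace U with T to get the coding DNA strand: CGCCTTGGCCATATGAATCTTGCCCGTGGCCCGAGGGGTATTTCATGGCCCCCTTGACCCCTCGAGACTGTCACATTCTTTAG. The template strand is its reverse complement (complement GCGGAACCGGTATACTTAGAACGGGCACCGGGCTCCCCATAAAGTACCGGGGGAACTGGGGAGCTCTGACAGTGTAAGAAATC, then reverse).

5'-CTAAAGAATGTGACAGTCTCGAGGGGTCAAGGGGGCCATGAAATACCCCTCGGGCCACGGGCAAGATTCATATGGCCAAGGCG-3'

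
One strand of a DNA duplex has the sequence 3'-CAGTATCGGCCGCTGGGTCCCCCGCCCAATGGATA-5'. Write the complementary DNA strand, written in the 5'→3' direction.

The strand is given 3'→5', so its complement runs 5'→3' in the same left-to-right order: pair each base A↔T, G↔C.

5'-GTCATAGCCGGCGACCCAGGGGGCGGGTTACCTAT-3'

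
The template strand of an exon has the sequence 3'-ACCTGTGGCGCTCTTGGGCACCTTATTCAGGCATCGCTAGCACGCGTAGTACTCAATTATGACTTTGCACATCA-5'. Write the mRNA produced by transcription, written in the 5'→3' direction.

5'-UGGACACCGCGAGAACCCGUGGAAUAAGUCCGUAGCGAUCGUGCGCAUCAUGAGUUAAUACUGAAACGUGUAGU-3'

Reading the template 3'→5' as shown, RNA polymerase pairs each base (A→U, T→A, G↔C) to build mRNA 5'→3' directly.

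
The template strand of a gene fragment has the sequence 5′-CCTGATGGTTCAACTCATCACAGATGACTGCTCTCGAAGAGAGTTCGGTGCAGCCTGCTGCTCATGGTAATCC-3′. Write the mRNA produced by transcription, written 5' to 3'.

5′-GGAUUACCAUGAGCAGCAGGCUGCACCGAACUCUCUUCGAGAGCAGUCAUCUGUGAUGAGUUGAACCAUCAGG-3′

The mRNA has the sequence of the coding strand (reverse complement of the template) with T→U. Reverse complement of CCTGATGGTTCAACTCATCACAGATGACTGCTCTCGAAGAGAGTTCGGTGCAGCCTGCTGCTCATGGTAATCC is GGATTACCATGAGCAGCAGGCTGCACCGAACTCTCTTCGAGAGCAGTCATCTGTGATGAGTTGAACCATCAGG; then T→U.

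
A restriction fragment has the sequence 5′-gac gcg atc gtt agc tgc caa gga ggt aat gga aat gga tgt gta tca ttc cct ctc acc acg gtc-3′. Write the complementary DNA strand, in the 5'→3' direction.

The complement of GACGCGATCGTTAGCTGCCAAGGAGGTAATGGAAATGGATGTGTATCATTCCCTCTCACCACGGTC is CTGCGCTAGCAATCGACGGTTCCTCCATTACCTTTACCTACACATAGTAAGGGAGAGTGGTGCCAG (A↔T, G↔C). DNA strands are antiparallel, so the complementary strand runs 3'→5'; reversing gives the 5'→3' form.

5'-GACCGTGGTGAGAGGGAATGATACACATCCATTTCCATTACCTCCTTGGCAGCTAACGATCGCGTC-3'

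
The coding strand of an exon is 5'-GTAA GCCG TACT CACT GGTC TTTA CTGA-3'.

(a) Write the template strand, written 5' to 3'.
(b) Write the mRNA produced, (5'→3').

(a) The template strand is the reverse complement of the coding strand: complement CATTCGGCATGAGTGACCAGAAATGACT, then reverse.
(b) mRNA matches the coding strand with T→U.

(a) 5'-TCAGTAAAGACCAGTGAGTACGGCTTAC-3'
(b) 5'-GUAAGCCGUACUCACUGGUCUUUACUGA-3'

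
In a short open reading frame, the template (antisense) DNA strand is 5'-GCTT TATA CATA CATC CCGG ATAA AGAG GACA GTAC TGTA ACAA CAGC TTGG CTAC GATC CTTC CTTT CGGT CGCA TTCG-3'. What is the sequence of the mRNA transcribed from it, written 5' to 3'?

RNA polymerase reads the template 3'→5' and synthesizes mRNA 5'→3' by base-pairing (A→U, T→A, G↔C). The complement of the template is CGAAATATGTATGTAGGGCCTATTTCTCCTGTCATGACATTGTTGTCGAACCGATGCTAGGAAGGAAAGCCAGCGTAAGC; antiparallel, so 5'→3' the coding strand is CGAATGCGACCGAAAGGAAGGATCGTAGCCAAGCTGTTGTTACAGTACTGTCCTCTTTATCCGGGATGTATGTATAAAGC. Replace T with U for the mRNA.

5'-CGAAUGCGACCGAAAGGAAGGAUCGUAGCCAAGCUGUUGUUACAGUACUGUCCUCUUUAUCCGGGAUGUAUGUAUAAAGC-3'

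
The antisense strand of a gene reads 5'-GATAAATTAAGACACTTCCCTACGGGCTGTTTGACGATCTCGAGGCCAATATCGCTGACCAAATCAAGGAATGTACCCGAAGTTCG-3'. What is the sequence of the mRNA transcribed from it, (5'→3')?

5'-CGAACUUCGGGUACAUUCCUUGAUUUGGUCAGCGAUAUUGGCCUCGAGAUCGUCAAACAGCCCGUAGGGAAGUGUCUUAAUUUAUC-3'

RNA polymerase reads the template 3'→5' and synthesizes mRNA 5'→3' by base-pairing (A→U, T→A, G↔C). The complement of the template is CTATTTAATTCTGTGAAGGGATGCCCGACAAACTGCTAGAGCTCCGGTTATAGCGACTGGTTTAGTTCCTTACATGGGCTTCAAGC; antiparallel, so 5'→3' the coding strand is CGAACTTCGGGTACATTCCTTGATTTGGTCAGCGATATTGGCCTCGAGATCGTCAAACAGCCCGTAGGGAAGTGTCTTAATTTATC. Replace T with U for the mRNA.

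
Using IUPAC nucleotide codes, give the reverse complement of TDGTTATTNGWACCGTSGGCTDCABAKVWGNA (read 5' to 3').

5'-TNCWBMTVTGHAGCCSACGGTWCNAATAACHA-3'

Standard pairs A↔T, G↔C; ambiguity codes pair K↔M, W↔W, S↔S, B↔V, D↔H, N↔N. Complement (AHCAATAANCWTGGCASCCGAHGTVTMBWCNT), then reverse for 5'→3'.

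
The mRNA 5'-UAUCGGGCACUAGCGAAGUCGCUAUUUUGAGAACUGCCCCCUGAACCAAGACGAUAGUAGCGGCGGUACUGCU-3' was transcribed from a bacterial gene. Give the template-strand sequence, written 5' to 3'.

Replace U with T to get the coding DNA strand: TATCGGGCACTAGCGAAGTCGCTATTTTGAGAACTGCCCCCTGAACCAAGACGATAGTAGCGGCGGTACTGCT. The template strand is its reverse complement (complement ATAGCCCGTGATCGCTTCAGCGATAAAACTCTTGACGGGGGACTTGGTTCTGCTATCATCGCCGCCATGACGA, then reverse).

5'-AGCAGTACCGCCGCTACTATCGTCTTGGTTCAGGGGGCAGTTCTCAAAATAGCGACTTCGCTAGTGCCCGATA-3'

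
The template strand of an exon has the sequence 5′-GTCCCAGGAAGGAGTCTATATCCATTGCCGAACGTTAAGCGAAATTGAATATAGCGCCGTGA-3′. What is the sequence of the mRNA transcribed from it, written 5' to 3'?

5'-UCACGGCGCUAUAUUCAAUUUCGCUUAACGUUCGGCAAUGGAUAUAGACUCCUUCCUGGGAC-3'

The mRNA has the sequence of the coding strand (reverse complement of the template) with T→U. Reverse complement of GTCCCAGGAAGGAGTCTATATCCATTGCCGAACGTTAAGCGAAATTGAATATAGCGCCGTGA is TCACGGCGCTATATTCAATTTCGCTTAACGTTCGGCAATGGATATAGACTCCTTCCTGGGAC; then T→U.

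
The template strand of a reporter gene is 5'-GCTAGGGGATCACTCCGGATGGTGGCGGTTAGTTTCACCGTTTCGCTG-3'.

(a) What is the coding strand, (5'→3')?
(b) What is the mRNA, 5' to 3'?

(a) 5'-CAGCGAAACGGTGAAACTAACCGCCACCATCCGGAGTGATCCCCTAGC-3'
(b) 5'-CAGCGAAACGGUGAAACUAACCGCCACCAUCCGGAGUGAUCCCCUAGC-3'

(a) The coding strand is the reverse complement of the template: complement CGATCCCCTAGTGAGGCCTACCACCGCCAATCAAAGTGGCAAAGCGAC, then reverse.
(b) mRNA has the coding-strand sequence with T→U.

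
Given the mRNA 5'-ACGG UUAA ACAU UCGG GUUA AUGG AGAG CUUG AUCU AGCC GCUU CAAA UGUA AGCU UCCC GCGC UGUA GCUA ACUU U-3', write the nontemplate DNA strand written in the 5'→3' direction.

5'-ACGGTTAAACATTCGGGTTAATGGAGAGCTTGATCTAGCCGCTTCAAATGTAAGCTTCCCGCGCTGTAGCTAACTTT-3'

The coding DNA strand has the same 5'→3' sequence as the mRNA with U replaced by T.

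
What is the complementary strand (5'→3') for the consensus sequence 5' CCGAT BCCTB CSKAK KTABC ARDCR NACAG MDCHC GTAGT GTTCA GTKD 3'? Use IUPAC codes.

5'-HMACTGAACACTACGDGHKCTGTNYGHYTGVTAMMTMSGVAGGVATCGG-3'

Standard pairs A↔T, G↔C; ambiguity codes pair R↔Y, M↔K, S↔S, B↔V, D↔H, N↔N. Complement (GGCTAVGGAVGSMTMMATVGTYHGYNTGTCKHGDGCATCACAAGTCAMH), then reverse for 5'→3'.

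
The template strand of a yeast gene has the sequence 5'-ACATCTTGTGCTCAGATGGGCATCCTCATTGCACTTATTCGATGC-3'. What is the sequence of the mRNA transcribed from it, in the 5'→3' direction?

RNA polymerase reads the template 3'→5' and synthesizes mRNA 5'→3' by base-pairing (A→U, T→A, G↔C). The complement of the template is TGTAGAACACGAGTCTACCCGTAGGAGTAACGTGAATAAGCTACG; antiparallel, so 5'→3' the coding strand is GCATCGAATAAGTGCAATGAGGATGCCCATCTGAGCACAAGATGT. Replace T with U for the mRNA.

5'-GCAUCGAAUAAGUGCAAUGAGGAUGCCCAUCUGAGCACAAGAUGU-3'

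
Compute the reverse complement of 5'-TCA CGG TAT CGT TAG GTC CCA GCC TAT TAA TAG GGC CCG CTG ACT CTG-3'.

5′-CAGAGTCAGCGGGCCCTATTAATAGGCTGGGACCTAACGATACCGTGA-3′

Complement each base (A↔T, G↔C): AGTGCCATAGCAATCCAGGGTCGGATAATTATCCCGGGCGACTGAGAC. Then reverse.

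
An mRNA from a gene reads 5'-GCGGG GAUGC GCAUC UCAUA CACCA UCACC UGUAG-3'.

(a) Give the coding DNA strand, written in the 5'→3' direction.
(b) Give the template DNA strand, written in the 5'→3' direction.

(a) The coding strand matches the mRNA with U→T.
(b) The template strand is the reverse complement of the coding strand.

(a) 5'-GCGGGGATGCGCATCTCATACACCATCACCTGTAG-3'
(b) 5'-CTACAGGTGATGGTGTATGAGATGCGCATCCCCGC-3'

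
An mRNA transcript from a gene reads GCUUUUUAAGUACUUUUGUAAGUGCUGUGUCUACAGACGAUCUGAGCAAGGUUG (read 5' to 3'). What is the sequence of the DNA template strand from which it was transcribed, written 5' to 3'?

5'-CAACCTTGCTCAGATCGTCTGTAGACACAGCACTTACAAAAGTACTTAAAAAGC-3'

Replace U with T to get the coding DNA strand: GCTTTTTAAGTACTTTTGTAAGTGCTGTGTCTACAGACGATCTGAGCAAGGTTG. The template strand is its reverse complement (complement CGAAAAATTCATGAAAACATTCACGACACAGATGTCTGCTAGACTCGTTCCAAC, then reverse).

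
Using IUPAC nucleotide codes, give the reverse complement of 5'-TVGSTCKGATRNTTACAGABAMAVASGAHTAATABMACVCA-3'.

5'-TGBGTKVTATTADTCSTBTKTVTCTGTAANYATCMGASCBA-3'

Standard pairs A↔T, G↔C; ambiguity codes pair R↔Y, M↔K, S↔S, B↔V, H↔D, N↔N. Complement (ABCSAGMCTAYNAATGTCTVTKTBTSCTDATTATVKTGBGT), then reverse for 5'→3'.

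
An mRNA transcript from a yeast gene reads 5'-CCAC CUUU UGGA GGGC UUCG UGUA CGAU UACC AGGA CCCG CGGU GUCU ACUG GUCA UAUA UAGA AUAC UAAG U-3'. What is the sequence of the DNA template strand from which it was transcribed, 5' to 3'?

5'-ACTTAGTATTCTATATATGACCAGTAGACACCGCGGGTCCTGGTAATCGTACACGAAGCCCTCCAAAAGGTGG-3'

Replace U with T to get the coding DNA strand: CCACCTTTTGGAGGGCTTCGTGTACGATTACCAGGACCCGCGGTGTCTACTGGTCATATATAGAATACTAAGT. The template strand is its reverse complement (complement GGTGGAAAACCTCCCGAAGCACATGCTAATGGTCCTGGGCGCCACAGATGACCAGTATATATCTTATGATTCA, then reverse).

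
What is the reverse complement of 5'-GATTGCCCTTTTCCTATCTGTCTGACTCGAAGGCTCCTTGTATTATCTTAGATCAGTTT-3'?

Complement each base (A↔T, G↔C): CTAACGGGAAAAGGATAGACAGACTGAGCTTCCGAGGAACATAATAGAATCTAGTCAAA. Then reverse.

5'-AAACTGATCTAAGATAATACAAGGAGCCTTCGAGTCAGACAGATAGGAAAAGGGCAATC-3'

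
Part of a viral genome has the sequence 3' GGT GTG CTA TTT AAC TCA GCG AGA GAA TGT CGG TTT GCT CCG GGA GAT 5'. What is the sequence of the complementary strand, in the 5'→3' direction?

The strand is given 3'→5', so its complement runs 5'→3' in the same left-to-right order: pair each base A↔T, G↔C.

5'-CCACACGATAAATTGAGTCGCTCTCTTACAGCCAAACGAGGCCCTCTA-3'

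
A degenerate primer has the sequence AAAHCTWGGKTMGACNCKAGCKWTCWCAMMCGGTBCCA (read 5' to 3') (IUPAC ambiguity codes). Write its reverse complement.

Standard pairs A↔T, G↔C; ambiguity codes pair M↔K, W↔W, B↔V, H↔D, N↔N. Complement (TTTDGAWCCMAKCTGNGMTCGMWAGWGTKKGCCAVGGT), then reverse for 5'→3'.

5'-TGGVACCGKKTGWGAWMGCTMGNGTCKAMCCWAGDTTT-3'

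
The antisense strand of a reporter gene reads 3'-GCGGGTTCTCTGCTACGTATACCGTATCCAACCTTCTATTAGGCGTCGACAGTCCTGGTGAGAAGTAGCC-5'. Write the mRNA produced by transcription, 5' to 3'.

5'-CGCCCAAGAGACGAUGCAUAUGGCAUAGGUUGGAAGAUAAUCCGCAGCUGUCAGGACCACUCUUCAUCGG-3'

Reading the template 3'→5' as shown, RNA polymerase pairs each base (A→U, T→A, G↔C) to build mRNA 5'→3' directly.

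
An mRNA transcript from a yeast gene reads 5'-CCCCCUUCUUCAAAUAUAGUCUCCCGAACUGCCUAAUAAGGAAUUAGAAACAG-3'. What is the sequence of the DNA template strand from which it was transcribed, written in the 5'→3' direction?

5'-CTGTTTCTAATTCCTTATTAGGCAGTTCGGGAGACTATATTTGAAGAAGGGGG-3'

Replace U with T to get the coding DNA strand: CCCCCTTCTTCAAATATAGTCTCCCGAACTGCCTAATAAGGAATTAGAAACAG. The template strand is its reverse complement (complement GGGGGAAGAAGTTTATATCAGAGGGCTTGACGGATTATTCCTTAATCTTTGTC, then reverse).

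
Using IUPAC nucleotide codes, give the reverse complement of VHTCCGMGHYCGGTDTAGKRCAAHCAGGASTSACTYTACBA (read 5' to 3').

5′-TVGTARAGTSASTCCTGDTTGYMCTAHACCGRDCKCGGADB-3′

Standard pairs A↔T, G↔C; ambiguity codes pair R↔Y, M↔K, S↔S, B↔V, D↔H. Complement (BDAGGCKCDRGCCAHATCMYGTTDGTCCTSASTGARATGVT), then reverse for 5'→3'.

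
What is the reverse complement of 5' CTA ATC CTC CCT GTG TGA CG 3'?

Complement each base (A↔T, G↔C): GATTAGGAGGGACACACTGC. Then reverse.

5'-CGTCACACAGGGAGGATTAG-3'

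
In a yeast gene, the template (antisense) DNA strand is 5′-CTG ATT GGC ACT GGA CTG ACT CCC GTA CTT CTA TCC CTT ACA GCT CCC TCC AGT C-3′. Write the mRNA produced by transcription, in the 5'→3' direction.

The mRNA has the sequence of the coding strand (reverse complement of the template) with T→U. Reverse complement of CTGATTGGCACTGGACTGACTCCCGTACTTCTATCCCTTACAGCTCCCTCCAGTC is GACTGGAGGGAGCTGTAAGGGATAGAAGTACGGGAGTCAGTCCAGTGCCAATCAG; then T→U.

5'-GACUGGAGGGAGCUGUAAGGGAUAGAAGUACGGGAGUCAGUCCAGUGCCAAUCAG-3'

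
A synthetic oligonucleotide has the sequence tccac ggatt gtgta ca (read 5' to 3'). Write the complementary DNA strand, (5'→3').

5′-TGTACACAATCCGTGGA-3′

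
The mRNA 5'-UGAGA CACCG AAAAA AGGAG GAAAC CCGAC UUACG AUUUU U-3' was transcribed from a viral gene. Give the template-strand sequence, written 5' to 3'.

5'-AAAAATCGTAAGTCGGGTTTCCTCCTTTTTTCGGTGTCTCA-3'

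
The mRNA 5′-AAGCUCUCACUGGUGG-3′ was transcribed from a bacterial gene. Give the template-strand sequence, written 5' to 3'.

Replace U with T to get the coding DNA strand: AAGCTCTCACTGGTGG. The template strand is its reverse complement (complement TTCGAGAGTGACCACC, then reverse).

5'-CCACCAGTGAGAGCTT-3'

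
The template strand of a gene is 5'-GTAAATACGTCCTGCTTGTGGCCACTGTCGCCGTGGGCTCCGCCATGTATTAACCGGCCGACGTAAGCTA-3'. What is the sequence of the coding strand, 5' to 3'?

The coding strand is complementary and antiparallel to the template: take the complement (A↔T, G↔C) and reverse.

5'-TAGCTTACGTCGGCCGGTTAATACATGGCGGAGCCCACGGCGACAGTGGCCACAAGCAGGACGTATTTAC-3'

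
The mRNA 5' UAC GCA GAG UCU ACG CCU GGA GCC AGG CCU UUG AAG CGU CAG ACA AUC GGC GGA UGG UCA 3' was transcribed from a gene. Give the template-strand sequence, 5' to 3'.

Replace U with T to get the coding DNA strand: TACGCAGAGTCTACGCCTGGAGCCAGGCCTTTGAAGCGTCAGACAATCGGCGGATGGTCA. The template strand is its reverse complement (complement ATGCGTCTCAGATGCGGACCTCGGTCCGGAAACTTCGCAGTCTGTTAGCCGCCTACCAGT, then reverse).

5′-TGACCATCCGCCGATTGTCTGACGCTTCAAAGGCCTGGCTCCAGGCGTAGACTCTGCGTA-3′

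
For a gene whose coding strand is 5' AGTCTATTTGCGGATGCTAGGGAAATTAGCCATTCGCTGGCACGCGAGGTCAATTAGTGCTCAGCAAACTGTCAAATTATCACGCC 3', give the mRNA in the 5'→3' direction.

5'-AGUCUAUUUGCGGAUGCUAGGGAAAUUAGCCAUUCGCUGGCACGCGAGGUCAAUUAGUGCUCAGCAAACUGUCAAAUUAUCACGCC-3'

The mRNA is synthesized from the template strand, so it matches the coding strand with T replaced by U.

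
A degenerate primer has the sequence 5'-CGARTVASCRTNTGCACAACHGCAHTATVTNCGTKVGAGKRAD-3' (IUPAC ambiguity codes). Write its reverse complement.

5'-HTYMCTCBMACGNABATADTGCDGTTGTGCANAYGSTBAYTCG-3'

Standard pairs A↔T, G↔C; ambiguity codes pair R↔Y, K↔M, S↔S, D↔H, V↔B, N↔N. Complement (GCTYABTSGYANACGTGTTGDCGTDATABANGCAMBCTCMYTH), then reverse for 5'→3'.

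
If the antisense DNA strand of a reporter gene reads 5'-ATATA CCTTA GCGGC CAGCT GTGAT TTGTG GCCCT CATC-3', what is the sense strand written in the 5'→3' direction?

5′-GATGAGGGCCACAAATCACAGCTGGCCGCTAAGGTATAT-3′

The coding strand is complementary and antiparallel to the template: take the complement (A↔T, G↔C) and reverse.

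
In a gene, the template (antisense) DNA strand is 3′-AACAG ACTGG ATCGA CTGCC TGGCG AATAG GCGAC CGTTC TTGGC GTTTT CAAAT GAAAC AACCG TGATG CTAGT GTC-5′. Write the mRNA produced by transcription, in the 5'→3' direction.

Reading the template 3'→5' as shown, RNA polymerase pairs each base (A→U, T→A, G↔C) to build mRNA 5'→3' directly.

5'-UUGUCUGACCUAGCUGACGGACCGCUUAUCCGCUGGCAAGAACCGCAAAAGUUUACUUUGUUGGCACUACGAUCACAG-3'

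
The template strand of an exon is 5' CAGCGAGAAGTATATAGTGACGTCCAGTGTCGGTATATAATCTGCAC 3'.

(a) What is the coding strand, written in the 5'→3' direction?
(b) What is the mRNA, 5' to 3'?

(a) The coding strand is the reverse complement of the template: complement GTCGCTCTTCATATATCACTGCAGGTCACAGCCATATATTAGACGTG, then reverse.
(b) mRNA has the coding-strand sequence with T→U.

(a) 5'-GTGCAGATTATATACCGACACTGGACGTCACTATATACTTCTCGCTG-3'
(b) 5'-GUGCAGAUUAUAUACCGACACUGGACGUCACUAUAUACUUCUCGCUG-3'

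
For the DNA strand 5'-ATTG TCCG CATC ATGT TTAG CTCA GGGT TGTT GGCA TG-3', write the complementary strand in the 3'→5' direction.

3'-TAACAGGCGTAGTACAAATCGAGTCCCAACAACCGTAC-5'

Base-pairing A↔T, G↔C gives the complement. The complementary strand is antiparallel, so paired with a 5'→3' strand it runs 3'→5'.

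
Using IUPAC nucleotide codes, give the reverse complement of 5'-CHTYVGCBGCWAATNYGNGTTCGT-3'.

Standard pairs A↔T, G↔C; ambiguity codes pair Y↔R, W↔W, B↔V, H↔D, N↔N. Complement (GDARBCGVCGWTTANRCNCAAGCA), then reverse for 5'→3'.

5'-ACGAACNCRNATTWGCVGCBRADG-3'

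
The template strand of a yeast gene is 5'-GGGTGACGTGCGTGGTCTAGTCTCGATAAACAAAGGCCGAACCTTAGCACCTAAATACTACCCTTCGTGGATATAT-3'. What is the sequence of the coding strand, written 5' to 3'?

5′-ATATATCCACGAAGGGTAGTATTTAGGTGCTAAGGTTCGGCCTTTGTTTATCGAGACTAGACCACGCACGTCACCC-3′

The coding strand is complementary and antiparallel to the template: take the complement (A↔T, G↔C) and reverse.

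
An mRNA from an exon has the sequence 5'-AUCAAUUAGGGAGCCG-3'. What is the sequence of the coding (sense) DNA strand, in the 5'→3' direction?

5'-ATCAATTAGGGAGCCG-3'

The coding DNA strand has the same 5'→3' sequence as the mRNA with U replaced by T.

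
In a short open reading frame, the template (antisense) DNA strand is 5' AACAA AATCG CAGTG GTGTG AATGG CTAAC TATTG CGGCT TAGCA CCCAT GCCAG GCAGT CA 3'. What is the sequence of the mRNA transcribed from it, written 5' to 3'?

The mRNA has the sequence of the coding strand (reverse complement of the template) with T→U. Reverse complement of AACAAAATCGCAGTGGTGTGAATGGCTAACTATTGCGGCTTAGCACCCATGCCAGGCAGTCA is TGACTGCCTGGCATGGGTGCTAAGCCGCAATAGTTAGCCATTCACACCACTGCGATTTTGTT; then T→U.

5'-UGACUGCCUGGCAUGGGUGCUAAGCCGCAAUAGUUAGCCAUUCACACCACUGCGAUUUUGUU-3'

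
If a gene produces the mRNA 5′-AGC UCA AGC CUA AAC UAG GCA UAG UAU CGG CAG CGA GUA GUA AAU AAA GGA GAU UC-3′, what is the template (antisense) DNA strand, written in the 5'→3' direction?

Replace U with T to get the coding DNA strand: AGCTCAAGCCTAAACTAGGCATAGTATCGGCAGCGAGTAGTAAATAAAGGAGATTC. The template strand is its reverse complement (complement TCGAGTTCGGATTTGATCCGTATCATAGCCGTCGCTCATCATTTATTTCCTCTAAG, then reverse).

5′-GAATCTCCTTTATTTACTACTCGCTGCCGATACTATGCCTAGTTTAGGCTTGAGCT-3′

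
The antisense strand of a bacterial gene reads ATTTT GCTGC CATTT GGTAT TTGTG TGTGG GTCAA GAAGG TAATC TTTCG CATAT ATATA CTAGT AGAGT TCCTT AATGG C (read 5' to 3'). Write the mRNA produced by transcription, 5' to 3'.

5'-GCCAUUAAGGAACUCUACUAGUAUAUAUAUGCGAAAGAUUACCUUCUUGACCCACACACAAAUACCAAAUGGCAGCAAAAU-3'

RNA polymerase reads the template 3'→5' and synthesizes mRNA 5'→3' by base-pairing (A→U, T→A, G↔C). The complement of the template is TAAAACGACGGTAAACCATAAACACACACCCAGTTCTTCCATTAGAAAGCGTATATATATGATCATCTCAAGGAATTACCG; antiparallel, so 5'→3' the coding strand is GCCATTAAGGAACTCTACTAGTATATATATGCGAAAGATTACCTTCTTGACCCACACACAAATACCAAATGGCAGCAAAAT. Replace T with U for the mRNA.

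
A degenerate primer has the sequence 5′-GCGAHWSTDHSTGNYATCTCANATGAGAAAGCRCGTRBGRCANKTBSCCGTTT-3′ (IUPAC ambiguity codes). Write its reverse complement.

Standard pairs A↔T, G↔C; ambiguity codes pair R↔Y, K↔M, W↔W, S↔S, B↔V, D↔H, N↔N. Complement (CGCTDWSAHDSACNRTAGAGTNTACTCTTTCGYGCAYVCYGTNMAVSGGCAAA), then reverse for 5'→3'.

5′-AAACGGSVAMNTGYCVYACGYGCTTTCTCATNTGAGATRNCASDHASWDTCGC-3′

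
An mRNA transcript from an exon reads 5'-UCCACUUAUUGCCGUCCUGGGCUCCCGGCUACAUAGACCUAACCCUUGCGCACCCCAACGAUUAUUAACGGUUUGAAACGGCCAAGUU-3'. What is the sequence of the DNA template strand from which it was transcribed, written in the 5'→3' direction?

Replace U with T to get the coding DNA strand: TCCACTTATTGCCGTCCTGGGCTCCCGGCTACATAGACCTAACCCTTGCGCACCCCAACGATTATTAACGGTTTGAAACGGCCAAGTT. The template strand is its reverse complement (complement AGGTGAATAACGGCAGGACCCGAGGGCCGATGTATCTGGATTGGGAACGCGTGGGGTTGCTAATAATTGCCAAACTTTGCCGGTTCAA, then reverse).

5'-AACTTGGCCGTTTCAAACCGTTAATAATCGTTGGGGTGCGCAAGGGTTAGGTCTATGTAGCCGGGAGCCCAGGACGGCAATAAGTGGA-3'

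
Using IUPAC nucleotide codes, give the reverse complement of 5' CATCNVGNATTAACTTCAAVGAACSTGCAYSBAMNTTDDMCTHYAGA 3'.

5'-TCTRDAGKHHAANKTVSRTGCASGTTCBTTGAAGTTAATNCBNGATG-3'

Standard pairs A↔T, G↔C; ambiguity codes pair Y↔R, M↔K, S↔S, B↔V, D↔H, N↔N. Complement (GTAGNBCNTAATTGAAGTTBCTTGSACGTRSVTKNAAHHKGADRTCT), then reverse for 5'→3'.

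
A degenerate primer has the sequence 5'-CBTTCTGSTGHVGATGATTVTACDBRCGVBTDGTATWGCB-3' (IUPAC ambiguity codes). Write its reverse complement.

Standard pairs A↔T, G↔C; ambiguity codes pair R↔Y, W↔W, S↔S, B↔V, D↔H. Complement (GVAAGACSACDBCTACTAABATGHVYGCBVAHCATAWCGV), then reverse for 5'→3'.

5'-VGCWATACHAVBCGYVHGTABAATCATCBDCASCAGAAVG-3'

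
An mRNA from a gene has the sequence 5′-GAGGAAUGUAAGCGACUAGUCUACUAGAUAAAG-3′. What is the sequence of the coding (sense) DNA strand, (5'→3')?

The coding DNA strand has the same 5'→3' sequence as the mRNA with U replaced by T.

5′-GAGGAATGTAAGCGACTAGTCTACTAGATAAAG-3′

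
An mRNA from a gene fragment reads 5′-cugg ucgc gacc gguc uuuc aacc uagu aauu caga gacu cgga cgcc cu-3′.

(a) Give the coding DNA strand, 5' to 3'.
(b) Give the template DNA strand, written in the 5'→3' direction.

(a) The coding strand matches the mRNA with U→T.
(b) The template strand is the reverse complement of the coding strand.

(a) 5'-CTGGTCGCGACCGGTCTTTCAACCTAGTAATTCAGAGACTCGGACGCCCT-3'
(b) 5'-AGGGCGTCCGAGTCTCTGAATTACTAGGTTGAAAGACCGGTCGCGACCAG-3'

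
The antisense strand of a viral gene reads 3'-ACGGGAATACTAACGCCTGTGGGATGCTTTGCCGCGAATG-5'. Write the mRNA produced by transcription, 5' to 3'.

5'-UGCCCUUAUGAUUGCGGACACCCUACGAAACGGCGCUUAC-3'

Reading the template 3'→5' as shown, RNA polymerase pairs each base (A→U, T→A, G↔C) to build mRNA 5'→3' directly.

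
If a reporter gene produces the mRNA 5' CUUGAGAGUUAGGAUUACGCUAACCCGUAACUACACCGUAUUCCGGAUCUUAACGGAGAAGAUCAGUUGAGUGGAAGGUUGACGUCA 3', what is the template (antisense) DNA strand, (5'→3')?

5'-TGACGTCAACCTTCCACTCAACTGATCTTCTCCGTTAAGATCCGGAATACGGTGTAGTTACGGGTTAGCGTAATCCTAACTCTCAAG-3'

Replace U with T to get the coding DNA strand: CTTGAGAGTTAGGATTACGCTAACCCGTAACTACACCGTATTCCGGATCTTAACGGAGAAGATCAGTTGAGTGGAAGGTTGACGTCA. The template strand is its reverse complement (complement GAACTCTCAATCCTAATGCGATTGGGCATTGATGTGGCATAAGGCCTAGAATTGCCTCTTCTAGTCAACTCACCTTCCAACTGCAGT, then reverse).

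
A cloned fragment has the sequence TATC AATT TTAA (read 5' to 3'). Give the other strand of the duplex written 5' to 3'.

Pairing A↔T and G↔C gives ATAGTTAAAATT, running 3'→5'. Reverse for the 5'→3' convention.

5'-TTAAAATTGATA-3'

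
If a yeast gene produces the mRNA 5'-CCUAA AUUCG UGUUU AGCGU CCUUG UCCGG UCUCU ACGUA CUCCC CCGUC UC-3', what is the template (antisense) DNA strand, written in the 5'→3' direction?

5′-GAGACGGGGGAGTACGTAGAGACCGGACAAGGACGCTAAACACGAATTTAGG-3′

Replace U with T to get the coding DNA strand: CCTAAATTCGTGTTTAGCGTCCTTGTCCGGTCTCTACGTACTCCCCCGTCTC. The template strand is its reverse complement (complement GGATTTAAGCACAAATCGCAGGAACAGGCCAGAGATGCATGAGGGGGCAGAG, then reverse).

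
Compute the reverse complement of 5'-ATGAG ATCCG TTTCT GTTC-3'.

5′-GAACAGAAACGGATCTCAT-3′

Complement each base (A↔T, G↔C): TACTCTAGGCAAAGACAAG. Then reverse.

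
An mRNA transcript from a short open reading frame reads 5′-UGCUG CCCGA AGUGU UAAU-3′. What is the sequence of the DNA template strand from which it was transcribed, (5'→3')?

Replace U with T to get the coding DNA strand: TGCTGCCCGAAGTGTTAAT. The template strand is its reverse complement (complement ACGACGGGCTTCACAATTA, then reverse).

5'-ATTAACACTTCGGGCAGCA-3'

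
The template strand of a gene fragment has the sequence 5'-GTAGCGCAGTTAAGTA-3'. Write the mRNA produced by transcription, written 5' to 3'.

RNA polymerase reads the template 3'→5' and synthesizes mRNA 5'→3' by base-pairing (A→U, T→A, G↔C). The complement of the template is CATCGCGTCAATTCAT; antiparallel, so 5'→3' the coding strand is TACTTAACTGCGCTAC. Replace T with U for the mRNA.

5'-UACUUAACUGCGCUAC-3'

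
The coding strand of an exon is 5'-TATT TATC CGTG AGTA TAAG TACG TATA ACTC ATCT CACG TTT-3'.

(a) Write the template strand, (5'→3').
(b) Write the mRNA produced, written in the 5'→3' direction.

(a) The template strand is the reverse complement of the coding strand: complement ATAAATAGGCACTCATATTCATGCATATTGAGTAGAGTGCAAA, then reverse.
(b) mRNA matches the coding strand with T→U.

(a) 5'-AAACGTGAGATGAGTTATACGTACTTATACTCACGGATAAATA-3'
(b) 5'-UAUUUAUCCGUGAGUAUAAGUACGUAUAACUCAUCUCACGUUU-3'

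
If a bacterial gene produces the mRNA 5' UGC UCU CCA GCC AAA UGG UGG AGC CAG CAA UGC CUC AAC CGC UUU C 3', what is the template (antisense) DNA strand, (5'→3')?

5'-GAAAGCGGTTGAGGCATTGCTGGCTCCACCATTTGGCTGGAGAGCA-3'

Replace U with T to get the coding DNA strand: TGCTCTCCAGCCAAATGGTGGAGCCAGCAATGCCTCAACCGCTTTC. The template strand is its reverse complement (complement ACGAGAGGTCGGTTTACCACCTCGGTCGTTACGGAGTTGGCGAAAG, then reverse).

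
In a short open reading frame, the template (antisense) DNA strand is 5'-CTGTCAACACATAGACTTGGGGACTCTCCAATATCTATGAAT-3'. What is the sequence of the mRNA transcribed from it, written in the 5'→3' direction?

5'-AUUCAUAGAUAUUGGAGAGUCCCCAAGUCUAUGUGUUGACAG-3'

The mRNA has the sequence of the coding strand (reverse complement of the template) with T→U. Reverse complement of CTGTCAACACATAGACTTGGGGACTCTCCAATATCTATGAAT is ATTCATAGATATTGGAGAGTCCCCAAGTCTATGTGTTGACAG; then T→U.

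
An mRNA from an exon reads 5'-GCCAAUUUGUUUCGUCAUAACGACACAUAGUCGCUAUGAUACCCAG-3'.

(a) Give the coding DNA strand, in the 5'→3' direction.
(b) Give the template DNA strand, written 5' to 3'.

(a) 5′-GCCAATTTGTTTCGTCATAACGACACATAGTCGCTATGATACCCAG-3′
(b) 5'-CTGGGTATCATAGCGACTATGTGTCGTTATGACGAAACAAATTGGC-3'

(a) The coding strand matches the mRNA with U→T.
(b) The template strand is the reverse complement of the coding strand.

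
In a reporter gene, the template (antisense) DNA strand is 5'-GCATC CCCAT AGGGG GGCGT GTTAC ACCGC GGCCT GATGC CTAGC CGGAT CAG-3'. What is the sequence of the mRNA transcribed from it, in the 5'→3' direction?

The mRNA has the sequence of the coding strand (reverse complement of the template) with T→U. Reverse complement of GCATCCCCATAGGGGGGCGTGTTACACCGCGGCCTGATGCCTAGCCGGATCAG is CTGATCCGGCTAGGCATCAGGCCGCGGTGTAACACGCCCCCCTATGGGGATGC; then T→U.

5'-CUGAUCCGGCUAGGCAUCAGGCCGCGGUGUAACACGCCCCCCUAUGGGGAUGC-3'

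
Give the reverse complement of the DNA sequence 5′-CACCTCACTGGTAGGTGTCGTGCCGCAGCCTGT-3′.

5'-ACAGGCTGCGGCACGACACCTACCAGTGAGGTG-3'

Complement each base (A↔T, G↔C): GTGGAGTGACCATCCACAGCACGGCGTCGGACA. Then reverse.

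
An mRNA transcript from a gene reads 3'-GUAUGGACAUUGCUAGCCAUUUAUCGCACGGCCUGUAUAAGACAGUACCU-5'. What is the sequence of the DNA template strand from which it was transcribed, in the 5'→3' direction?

Written 5'→3' the mRNA is UCCAUGACAGAAUAUGUCCGGCACGCUAUUUACCGAUCGUUACAGGUAUG, so the coding DNA strand is TCCATGACAGAATATGTCCGGCACGCTATTTACCGATCGTTACAGGTATG. The template is its reverse complement.

5'-CATACCTGTAACGATCGGTAAATAGCGTGCCGGACATATTCTGTCATGGA-3'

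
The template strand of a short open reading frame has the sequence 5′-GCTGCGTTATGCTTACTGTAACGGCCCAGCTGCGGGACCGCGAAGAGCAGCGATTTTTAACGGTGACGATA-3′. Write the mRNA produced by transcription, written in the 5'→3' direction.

5'-UAUCGUCACCGUUAAAAAUCGCUGCUCUUCGCGGUCCCGCAGCUGGGCCGUUACAGUAAGCAUAACGCAGC-3'

The mRNA has the sequence of the coding strand (reverse complement of the template) with T→U. Reverse complement of GCTGCGTTATGCTTACTGTAACGGCCCAGCTGCGGGACCGCGAAGAGCAGCGATTTTTAACGGTGACGATA is TATCGTCACCGTTAAAAATCGCTGCTCTTCGCGGTCCCGCAGCTGGGCCGTTACAGTAAGCATAACGCAGC; then T→U.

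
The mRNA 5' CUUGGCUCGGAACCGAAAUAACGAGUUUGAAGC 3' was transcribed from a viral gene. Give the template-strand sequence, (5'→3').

Replace U with T to get the coding DNA strand: CTTGGCTCGGAACCGAAATAACGAGTTTGAAGC. The template strand is its reverse complement (complement GAACCGAGCCTTGGCTTTATTGCTCAAACTTCG, then reverse).

5'-GCTTCAAACTCGTTATTTCGGTTCCGAGCCAAG-3'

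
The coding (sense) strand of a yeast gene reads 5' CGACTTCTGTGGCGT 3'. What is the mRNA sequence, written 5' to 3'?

5'-CGACUUCUGUGGCGU-3'

The mRNA is synthesized from the template strand, so it matches the coding strand with T replaced by U.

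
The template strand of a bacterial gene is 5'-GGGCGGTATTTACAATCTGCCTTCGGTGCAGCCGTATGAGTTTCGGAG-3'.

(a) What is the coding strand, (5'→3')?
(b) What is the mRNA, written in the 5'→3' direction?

(a) 5'-CTCCGAAACTCATACGGCTGCACCGAAGGCAGATTGTAAATACCGCCC-3'
(b) 5'-CUCCGAAACUCAUACGGCUGCACCGAAGGCAGAUUGUAAAUACCGCCC-3'

(a) The coding strand is the reverse complement of the template: complement CCCGCCATAAATGTTAGACGGAAGCCACGTCGGCATACTCAAAGCCTC, then reverse.
(b) mRNA has the coding-strand sequence with T→U.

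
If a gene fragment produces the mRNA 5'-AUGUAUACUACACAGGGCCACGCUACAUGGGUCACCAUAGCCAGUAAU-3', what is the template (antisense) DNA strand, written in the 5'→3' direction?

Replace U with T to get the coding DNA strand: ATGTATACTACACAGGGCCACGCTACATGGGTCACCATAGCCAGTAAT. The template strand is its reverse complement (complement TACATATGATGTGTCCCGGTGCGATGTACCCAGTGGTATCGGTCATTA, then reverse).

5'-ATTACTGGCTATGGTGACCCATGTAGCGTGGCCCTGTGTAGTATACAT-3'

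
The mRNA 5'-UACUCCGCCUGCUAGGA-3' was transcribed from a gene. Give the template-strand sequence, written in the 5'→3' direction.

5'-TCCTAGCAGGCGGAGTA-3'

Replace U with T to get the coding DNA strand: TACTCCGCCTGCTAGGA. The template strand is its reverse complement (complement ATGAGGCGGACGATCCT, then reverse).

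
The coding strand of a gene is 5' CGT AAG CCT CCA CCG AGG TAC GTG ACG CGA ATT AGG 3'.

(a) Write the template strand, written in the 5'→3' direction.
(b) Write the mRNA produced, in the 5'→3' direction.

(a) The template strand is the reverse complement of the coding strand: complement GCATTCGGAGGTGGCTCCATGCACTGCGCTTAATCC, then reverse.
(b) mRNA matches the coding strand with T→U.

(a) 5'-CCTAATTCGCGTCACGTACCTCGGTGGAGGCTTACG-3'
(b) 5′-CGUAAGCCUCCACCGAGGUACGUGACGCGAAUUAGG-3′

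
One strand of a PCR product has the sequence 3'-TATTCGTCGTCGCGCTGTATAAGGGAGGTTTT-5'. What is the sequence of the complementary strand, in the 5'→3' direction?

5'-ATAAGCAGCAGCGCGACATATTCCCTCCAAAA-3'

The strand is given 3'→5', so its complement runs 5'→3' in the same left-to-right order: pair each base A↔T, G↔C.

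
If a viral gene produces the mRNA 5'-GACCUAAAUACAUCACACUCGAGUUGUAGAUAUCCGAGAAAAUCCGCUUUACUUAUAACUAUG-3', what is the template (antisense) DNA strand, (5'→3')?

Replace U with T to get the coding DNA strand: GACCTAAATACATCACACTCGAGTTGTAGATATCCGAGAAAATCCGCTTTACTTATAACTATG. The template strand is its reverse complement (complement CTGGATTTATGTAGTGTGAGCTCAACATCTATAGGCTCTTTTAGGCGAAATGAATATTGATAC, then reverse).

5′-CATAGTTATAAGTAAAGCGGATTTTCTCGGATATCTACAACTCGAGTGTGATGTATTTAGGTC-3′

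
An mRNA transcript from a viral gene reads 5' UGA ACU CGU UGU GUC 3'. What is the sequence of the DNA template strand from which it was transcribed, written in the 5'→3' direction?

5'-GACACAACGAGTTCA-3'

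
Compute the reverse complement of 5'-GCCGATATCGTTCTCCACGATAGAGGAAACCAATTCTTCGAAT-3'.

5'-ATTCGAAGAATTGGTTTCCTCTATCGTGGAGAACGATATCGGC-3'

Reading the sequence 3'→5' and pairing each base (A↔T, G↔C) gives the reverse complement directly.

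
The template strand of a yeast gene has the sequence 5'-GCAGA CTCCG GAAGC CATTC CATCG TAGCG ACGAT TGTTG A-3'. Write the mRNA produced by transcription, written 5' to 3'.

RNA polymerase reads the template 3'→5' and synthesizes mRNA 5'→3' by base-pairing (A→U, T→A, G↔C). The complement of the template is CGTCTGAGGCCTTCGGTAAGGTAGCATCGCTGCTAACAACT; antiparallel, so 5'→3' the coding strand is TCAACAATCGTCGCTACGATGGAATGGCTTCCGGAGTCTGC. Replace T with U for the mRNA.

5'-UCAACAAUCGUCGCUACGAUGGAAUGGCUUCCGGAGUCUGC-3'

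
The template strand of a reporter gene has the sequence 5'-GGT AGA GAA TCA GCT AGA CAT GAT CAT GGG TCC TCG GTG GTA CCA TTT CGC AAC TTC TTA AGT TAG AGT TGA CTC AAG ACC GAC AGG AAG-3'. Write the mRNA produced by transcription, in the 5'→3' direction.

5′-CUUCCUGUCGGUCUUGAGUCAACUCUAACUUAAGAAGUUGCGAAAUGGUACCACCGAGGACCCAUGAUCAUGUCUAGCUGAUUCUCUACC-3′

RNA polymerase reads the template 3'→5' and synthesizes mRNA 5'→3' by base-pairing (A→U, T→A, G↔C). The complement of the template is CCATCTCTTAGTCGATCTGTACTAGTACCCAGGAGCCACCATGGTAAAGCGTTGAAGAATTCAATCTCAACTGAGTTCTGGCTGTCCTTC; antiparallel, so 5'→3' the coding strand is CTTCCTGTCGGTCTTGAGTCAACTCTAACTTAAGAAGTTGCGAAATGGTACCACCGAGGACCCATGATCATGTCTAGCTGATTCTCTACC. Replace T with U for the mRNA.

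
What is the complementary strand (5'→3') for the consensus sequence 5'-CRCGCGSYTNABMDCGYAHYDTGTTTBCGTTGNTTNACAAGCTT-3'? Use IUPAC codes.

5'-AAGCTTGTNAANCAACGVAAACAHRDTRCGHKVTNARSCGCGYG-3'

Standard pairs A↔T, G↔C; ambiguity codes pair R↔Y, M↔K, S↔S, B↔V, D↔H, N↔N. Complement (GYGCGCSRANTVKHGCRTDRHACAAAVGCAACNAANTGTTCGAA), then reverse for 5'→3'.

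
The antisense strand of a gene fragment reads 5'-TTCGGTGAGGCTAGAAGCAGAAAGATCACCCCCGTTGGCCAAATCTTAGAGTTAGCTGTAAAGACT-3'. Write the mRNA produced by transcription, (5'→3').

5'-AGUCUUUACAGCUAACUCUAAGAUUUGGCCAACGGGGGUGAUCUUUCUGCUUCUAGCCUCACCGAA-3'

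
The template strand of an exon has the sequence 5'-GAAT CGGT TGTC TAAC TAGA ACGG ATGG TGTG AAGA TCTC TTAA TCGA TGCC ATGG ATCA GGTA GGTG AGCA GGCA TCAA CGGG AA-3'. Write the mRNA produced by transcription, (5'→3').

5'-UUCCCGUUGAUGCCUGCUCACCUACCUGAUCCAUGGCAUCGAUUAAGAGAUCUUCACACCAUCCGUUCUAGUUAGACAACCGAUUC-3'

The mRNA has the sequence of the coding strand (reverse complement of the template) with T→U. Reverse complement of GAATCGGTTGTCTAACTAGAACGGATGGTGTGAAGATCTCTTAATCGATGCCATGGATCAGGTAGGTGAGCAGGCATCAACGGGAA is TTCCCGTTGATGCCTGCTCACCTACCTGATCCATGGCATCGATTAAGAGATCTTCACACCATCCGTTCTAGTTAGACAACCGATTC; then T→U.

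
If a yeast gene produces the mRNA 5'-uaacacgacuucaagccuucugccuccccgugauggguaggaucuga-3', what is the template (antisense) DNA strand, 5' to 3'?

5'-TCAGATCCTACCCATCACGGGGAGGCAGAAGGCTTGAAGTCGTGTTA-3'

Replace U with T to get the coding DNA strand: TAACACGACTTCAAGCCTTCTGCCTCCCCGTGATGGGTAGGATCTGA. The template strand is its reverse complement (complement ATTGTGCTGAAGTTCGGAAGACGGAGGGGCACTACCCATCCTAGACT, then reverse).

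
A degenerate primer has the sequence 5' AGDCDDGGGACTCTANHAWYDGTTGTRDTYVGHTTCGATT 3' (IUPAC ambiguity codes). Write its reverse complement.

Standard pairs A↔T, G↔C; ambiguity codes pair R↔Y, W↔W, D↔H, V↔B, N↔N. Complement (TCHGHHCCCTGAGATNDTWRHCAACAYHARBCDAAGCTAA), then reverse for 5'→3'.

5′-AATCGAADCBRAHYACAACHRWTDNTAGAGTCCCHHGHCT-3′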